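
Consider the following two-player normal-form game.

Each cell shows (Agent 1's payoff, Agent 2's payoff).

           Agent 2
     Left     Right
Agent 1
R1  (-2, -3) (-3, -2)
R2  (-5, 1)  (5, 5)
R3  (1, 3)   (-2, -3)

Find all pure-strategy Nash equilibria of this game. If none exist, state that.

Agent 1 against Left: payoffs -2, -5, 1 → best response R3.
Agent 1 against Right: payoffs -3, 5, -2 → best response R2.
Agent 2 against R1: payoffs -3, -2 → best response Right.
Agent 2 against R2: payoffs 1, 5 → best response Right.
Agent 2 against R3: payoffs 3, -3 → best response Left.
Mutual best responses: (R2, Right); (R3, Left).

(R2, Right); (R3, Left)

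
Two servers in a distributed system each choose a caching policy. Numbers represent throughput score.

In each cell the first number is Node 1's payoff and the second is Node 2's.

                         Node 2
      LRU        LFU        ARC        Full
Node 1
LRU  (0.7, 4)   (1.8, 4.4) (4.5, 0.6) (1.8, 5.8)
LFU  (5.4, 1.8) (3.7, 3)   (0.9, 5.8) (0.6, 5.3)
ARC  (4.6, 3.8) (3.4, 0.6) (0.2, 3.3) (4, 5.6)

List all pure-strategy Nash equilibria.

The unique pure-strategy Nash equilibrium is (ARC, Full).

(LRU, LRU): Node 1 can switch to LFU (0.7 → 5.4). Not NE.
(LRU, LFU): Node 1 can switch to LFU (1.8 → 3.7). Not NE.
(LRU, ARC): Node 2 can switch to LRU (0.6 → 4). Not NE.
(LRU, Full): Node 1 can switch to ARC (1.8 → 4). Not NE.
(LFU, LRU): Node 2 can switch to LFU (1.8 → 3). Not NE.
(LFU, LFU): Node 2 can switch to ARC (3 → 5.8). Not NE.
(LFU, ARC): Node 1 can switch to LRU (0.9 → 4.5). Not NE.
(LFU, Full): Node 1 can switch to LRU (0.6 → 1.8). Not NE.
(ARC, LRU): Node 1 can switch to LFU (4.6 → 5.4). Not NE.
(ARC, LFU): Node 1 can switch to LFU (3.4 → 3.7). Not NE.
(ARC, ARC): Node 1 can switch to LRU (0.2 → 4.5). Not NE.
(ARC, Full): Node 1 gets 4, best alternative 1.8; Node 2 gets 5.6, best alternative 3.8. No profitable deviation — NE.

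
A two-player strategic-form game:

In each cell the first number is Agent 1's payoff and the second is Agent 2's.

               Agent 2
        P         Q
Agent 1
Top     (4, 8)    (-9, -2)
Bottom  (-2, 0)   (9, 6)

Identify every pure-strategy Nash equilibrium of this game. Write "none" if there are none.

(Top, P) and (Bottom, Q)

Agent 1 against P: payoffs 4, -2 → best response Top.
Agent 1 against Q: payoffs -9, 9 → best response Bottom.
Agent 2 against Top: payoffs 8, -2 → best response P.
Agent 2 against Bottom: payoffs 0, 6 → best response Q.
Mutual best responses: (Top, P); (Bottom, Q).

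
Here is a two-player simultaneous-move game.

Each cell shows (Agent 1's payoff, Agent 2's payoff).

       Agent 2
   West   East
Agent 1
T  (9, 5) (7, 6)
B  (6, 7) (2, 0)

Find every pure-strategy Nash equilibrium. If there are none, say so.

(T, West): Agent 2 can switch to East (5 → 6). Not NE.
(T, East): Agent 1 gets 7, best alternative 2; Agent 2 gets 6, best alternative 5. No profitable deviation — NE.
(B, West): Agent 1 can switch to T (6 → 9). Not NE.
(B, East): Agent 1 can switch to T (2 → 7). Not NE.

(T, East)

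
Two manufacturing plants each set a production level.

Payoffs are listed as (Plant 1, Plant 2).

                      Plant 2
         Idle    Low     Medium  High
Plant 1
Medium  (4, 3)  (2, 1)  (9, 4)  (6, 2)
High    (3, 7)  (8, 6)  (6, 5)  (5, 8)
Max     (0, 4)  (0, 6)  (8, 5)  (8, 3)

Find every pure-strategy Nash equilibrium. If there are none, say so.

Plant 1 against Idle: payoffs 4, 3, 0 → best response Medium.
Plant 1 against Low: payoffs 2, 8, 0 → best response High.
Plant 1 against Medium: payoffs 9, 6, 8 → best response Medium.
Plant 1 against High: payoffs 6, 5, 8 → best response Max.
Plant 2 against Medium: payoffs 3, 1, 4, 2 → best response Medium.
Plant 2 against High: payoffs 7, 6, 5, 8 → best response High.
Plant 2 against Max: payoffs 4, 6, 5, 3 → best response Low.
Mutual best responses: (Medium, Medium).

The unique pure-strategy Nash equilibrium is (Medium, Medium).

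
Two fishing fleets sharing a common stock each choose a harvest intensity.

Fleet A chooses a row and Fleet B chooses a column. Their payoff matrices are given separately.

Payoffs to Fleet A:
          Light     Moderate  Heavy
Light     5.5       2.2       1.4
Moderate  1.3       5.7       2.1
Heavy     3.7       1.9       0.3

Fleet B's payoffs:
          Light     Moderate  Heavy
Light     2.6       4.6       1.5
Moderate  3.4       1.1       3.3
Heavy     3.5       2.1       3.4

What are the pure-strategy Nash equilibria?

Fleet A against Light: payoffs 5.5, 1.3, 3.7 → best response Light.
Fleet A against Moderate: payoffs 2.2, 5.7, 1.9 → best response Moderate.
Fleet A against Heavy: payoffs 1.4, 2.1, 0.3 → best response Moderate.
Fleet B against Light: payoffs 2.6, 4.6, 1.5 → best response Moderate.
Fleet B against Moderate: payoffs 3.4, 1.1, 3.3 → best response Light.
Fleet B against Heavy: payoffs 3.5, 2.1, 3.4 → best response Light.
No profile is a mutual best response for all players.

This game has no pure Nash equilibrium.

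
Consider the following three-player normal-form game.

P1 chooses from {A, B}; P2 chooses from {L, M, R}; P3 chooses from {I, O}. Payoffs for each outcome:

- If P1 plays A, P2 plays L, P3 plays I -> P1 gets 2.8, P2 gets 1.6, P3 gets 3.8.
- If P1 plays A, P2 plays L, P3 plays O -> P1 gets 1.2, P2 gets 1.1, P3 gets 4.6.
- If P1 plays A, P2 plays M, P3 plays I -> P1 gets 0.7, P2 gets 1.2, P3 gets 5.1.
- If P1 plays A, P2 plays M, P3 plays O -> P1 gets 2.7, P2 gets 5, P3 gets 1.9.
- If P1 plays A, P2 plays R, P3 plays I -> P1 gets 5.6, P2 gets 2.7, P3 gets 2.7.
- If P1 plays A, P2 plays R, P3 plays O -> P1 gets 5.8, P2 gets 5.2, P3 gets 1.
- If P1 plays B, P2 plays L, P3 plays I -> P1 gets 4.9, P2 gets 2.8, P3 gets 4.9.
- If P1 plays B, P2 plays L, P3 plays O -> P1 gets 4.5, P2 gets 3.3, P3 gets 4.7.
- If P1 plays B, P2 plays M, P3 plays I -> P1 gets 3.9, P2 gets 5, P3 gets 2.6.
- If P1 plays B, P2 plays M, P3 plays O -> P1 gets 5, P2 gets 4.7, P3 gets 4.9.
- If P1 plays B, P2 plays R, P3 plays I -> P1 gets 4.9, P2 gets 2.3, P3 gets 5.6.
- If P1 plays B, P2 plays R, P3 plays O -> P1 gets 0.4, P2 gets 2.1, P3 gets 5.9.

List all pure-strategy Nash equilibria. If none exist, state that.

(A, R, I); (B, M, O)

For each player, find the best response to each opponent profile; mutual best responses are the pure NE.
P1 against (L, I): payoffs 2.8, 4.9 → best response B.
P1 against (L, O): payoffs 1.2, 4.5 → best response B.
P1 against (M, I): payoffs 0.7, 3.9 → best response B.
P1 against (M, O): payoffs 2.7, 5 → best response B.
P1 against (R, I): payoffs 5.6, 4.9 → best response A.
P1 against (R, O): payoffs 5.8, 0.4 → best response A.
P2 against (A, I): payoffs 1.6, 1.2, 2.7 → best response R.
P2 against (A, O): payoffs 1.1, 5, 5.2 → best response R.
P2 against (B, I): payoffs 2.8, 5, 2.3 → best response M.
P2 against (B, O): payoffs 3.3, 4.7, 2.1 → best response M.
P3 against (A, L): payoffs 3.8, 4.6 → best response O.
P3 against (A, M): payoffs 5.1, 1.9 → best response I.
P3 against (A, R): payoffs 2.7, 1 → best response I.
P3 against (B, L): payoffs 4.9, 4.7 → best response I.
P3 against (B, M): payoffs 2.6, 4.9 → best response O.
P3 against (B, R): payoffs 5.6, 5.9 → best response O.
Mutual best responses: (A, R, I); (B, M, O).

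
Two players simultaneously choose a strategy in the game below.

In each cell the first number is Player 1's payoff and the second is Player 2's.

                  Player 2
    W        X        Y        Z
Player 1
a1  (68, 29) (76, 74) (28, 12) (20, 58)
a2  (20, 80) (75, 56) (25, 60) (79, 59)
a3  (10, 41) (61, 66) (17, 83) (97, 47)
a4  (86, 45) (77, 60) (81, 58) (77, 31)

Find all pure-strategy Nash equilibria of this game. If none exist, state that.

The unique pure-strategy Nash equilibrium is (a4, X).

Player 1 against W: payoffs 68, 20, 10, 86 → best response a4.
Player 1 against X: payoffs 76, 75, 61, 77 → best response a4.
Player 1 against Y: payoffs 28, 25, 17, 81 → best response a4.
Player 1 against Z: payoffs 20, 79, 97, 77 → best response a3.
Player 2 against a1: payoffs 29, 74, 12, 58 → best response X.
Player 2 against a2: payoffs 80, 56, 60, 59 → best response W.
Player 2 against a3: payoffs 41, 66, 83, 47 → best response Y.
Player 2 against a4: payoffs 45, 60, 58, 31 → best response X.
Mutual best responses: (a4, X).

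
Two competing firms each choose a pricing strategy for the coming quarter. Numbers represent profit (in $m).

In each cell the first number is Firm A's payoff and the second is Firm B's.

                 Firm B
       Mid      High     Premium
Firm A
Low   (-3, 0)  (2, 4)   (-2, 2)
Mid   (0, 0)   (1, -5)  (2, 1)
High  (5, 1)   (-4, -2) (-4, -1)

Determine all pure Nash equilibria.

(Low, High), (Mid, Premium), (High, Mid)

For each strategy profile, look for a profitable unilateral deviation.
(Low, Mid): Firm A can switch to Mid (-3 → 0). Not NE.
(Low, High): Firm A gets 2, best alternative 1; Firm B gets 4, best alternative 2. No profitable deviation — NE.
(Low, Premium): Firm A can switch to Mid (-2 → 2). Not NE.
(Mid, Mid): Firm A can switch to High (0 → 5). Not NE.
(Mid, High): Firm A can switch to Low (1 → 2). Not NE.
(Mid, Premium): Firm A gets 2, best alternative -2; Firm B gets 1, best alternative 0. No profitable deviation — NE.
(High, Mid): Firm A gets 5, best alternative 0; Firm B gets 1, best alternative -1. No profitable deviation — NE.
(High, High): Firm A can switch to Low (-4 → 2). Not NE.
(High, Premium): Firm A can switch to Low (-4 → -2). Not NE.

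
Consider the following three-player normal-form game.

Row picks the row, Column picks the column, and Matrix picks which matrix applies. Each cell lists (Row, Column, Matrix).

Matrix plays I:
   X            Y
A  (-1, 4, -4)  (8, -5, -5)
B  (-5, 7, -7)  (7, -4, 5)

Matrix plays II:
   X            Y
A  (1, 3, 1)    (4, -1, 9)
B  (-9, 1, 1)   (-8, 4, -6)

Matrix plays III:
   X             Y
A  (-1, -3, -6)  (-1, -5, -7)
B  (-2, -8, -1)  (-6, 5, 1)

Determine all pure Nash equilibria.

Pure NE: (A, X, II)

(A, X, I): Matrix can switch to II (-4 → 1). Not NE.
(A, X, II): Row gets 1, best alternative -9; Column gets 3, best alternative -1; Matrix gets 1, best alternative -4. No profitable deviation — NE.
(A, X, III): Matrix can switch to I (-6 → -4). Not NE.
(A, Y, I): Column can switch to X (-5 → 4). Not NE.
(A, Y, II): Column can switch to X (-1 → 3). Not NE.
(A, Y, III): Column can switch to X (-5 → -3). Not NE.
(B, X, I): Row can switch to A (-5 → -1). Not NE.
(B, X, II): Row can switch to A (-9 → 1). Not NE.
(B, X, III): Row can switch to A (-2 → -1). Not NE.
(The remaining 3 profiles each have a profitable deviation by the same check.)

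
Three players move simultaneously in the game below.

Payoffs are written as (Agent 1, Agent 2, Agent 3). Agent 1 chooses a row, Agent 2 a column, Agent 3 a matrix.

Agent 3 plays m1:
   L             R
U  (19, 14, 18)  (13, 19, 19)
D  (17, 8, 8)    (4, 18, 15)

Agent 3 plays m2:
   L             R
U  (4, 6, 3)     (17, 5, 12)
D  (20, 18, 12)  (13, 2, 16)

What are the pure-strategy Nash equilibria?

(U, R, m1); (D, L, m2)

Check each profile: it is a Nash equilibrium iff no player can strictly gain by switching unilaterally.
(U, L, m1): Agent 2 can switch to R (14 → 19). Not NE.
(U, L, m2): Agent 1 can switch to D (4 → 20). Not NE.
(U, R, m1): Agent 1 gets 13, best alternative 4; Agent 2 gets 19, best alternative 14; Agent 3 gets 19, best alternative 12. No profitable deviation — NE.
(U, R, m2): Agent 2 can switch to L (5 → 6). Not NE.
(D, L, m1): Agent 1 can switch to U (17 → 19). Not NE.
(D, L, m2): Agent 1 gets 20, best alternative 4; Agent 2 gets 18, best alternative 2; Agent 3 gets 12, best alternative 8. No profitable deviation — NE.
(D, R, m1): Agent 1 can switch to U (4 → 13). Not NE.
(D, R, m2): Agent 1 can switch to U (13 → 17). Not NE.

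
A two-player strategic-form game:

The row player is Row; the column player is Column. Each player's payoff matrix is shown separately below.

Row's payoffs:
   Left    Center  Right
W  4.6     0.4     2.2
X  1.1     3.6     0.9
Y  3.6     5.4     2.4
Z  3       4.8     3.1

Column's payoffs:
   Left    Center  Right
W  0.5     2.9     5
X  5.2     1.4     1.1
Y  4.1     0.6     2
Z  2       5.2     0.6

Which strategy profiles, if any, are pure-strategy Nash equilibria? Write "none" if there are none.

No pure-strategy Nash equilibrium.

Row against Left: payoffs 4.6, 1.1, 3.6, 3 → best response W.
Row against Center: payoffs 0.4, 3.6, 5.4, 4.8 → best response Y.
Row against Right: payoffs 2.2, 0.9, 2.4, 3.1 → best response Z.
Column against W: payoffs 0.5, 2.9, 5 → best response Right.
Column against X: payoffs 5.2, 1.4, 1.1 → best response Left.
Column against Y: payoffs 4.1, 0.6, 2 → best response Left.
Column against Z: payoffs 2, 5.2, 0.6 → best response Center.
No profile is a mutual best response for all players.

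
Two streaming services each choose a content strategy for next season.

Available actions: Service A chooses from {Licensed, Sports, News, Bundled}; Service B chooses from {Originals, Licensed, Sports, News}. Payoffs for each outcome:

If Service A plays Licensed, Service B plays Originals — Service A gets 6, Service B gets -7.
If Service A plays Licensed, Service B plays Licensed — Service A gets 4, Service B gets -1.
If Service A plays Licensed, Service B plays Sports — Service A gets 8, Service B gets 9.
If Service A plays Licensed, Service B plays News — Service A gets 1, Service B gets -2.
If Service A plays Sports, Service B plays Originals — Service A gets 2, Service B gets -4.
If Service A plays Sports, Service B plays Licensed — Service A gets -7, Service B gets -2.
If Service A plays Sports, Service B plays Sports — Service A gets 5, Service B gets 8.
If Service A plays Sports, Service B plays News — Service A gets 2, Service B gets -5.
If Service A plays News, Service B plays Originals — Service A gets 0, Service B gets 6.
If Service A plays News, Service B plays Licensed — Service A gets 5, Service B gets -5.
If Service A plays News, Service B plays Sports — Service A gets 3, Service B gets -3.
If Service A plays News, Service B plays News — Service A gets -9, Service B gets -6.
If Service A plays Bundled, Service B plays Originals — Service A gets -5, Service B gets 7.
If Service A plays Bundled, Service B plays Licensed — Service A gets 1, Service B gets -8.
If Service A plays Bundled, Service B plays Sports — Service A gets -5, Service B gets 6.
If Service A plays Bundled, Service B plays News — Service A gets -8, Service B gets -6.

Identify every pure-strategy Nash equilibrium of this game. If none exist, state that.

Service A against Originals: payoffs 6, 2, 0, -5 → best response Licensed.
Service A against Licensed: payoffs 4, -7, 5, 1 → best response News.
Service A against Sports: payoffs 8, 5, 3, -5 → best response Licensed.
Service A against News: payoffs 1, 2, -9, -8 → best response Sports.
Service B against Licensed: payoffs -7, -1, 9, -2 → best response Sports.
Service B against Sports: payoffs -4, -2, 8, -5 → best response Sports.
Service B against News: payoffs 6, -5, -3, -6 → best response Originals.
Service B against Bundled: payoffs 7, -8, 6, -6 → best response Originals.
Mutual best responses: (Licensed, Sports).

The unique pure-strategy Nash equilibrium is (Licensed, Sports).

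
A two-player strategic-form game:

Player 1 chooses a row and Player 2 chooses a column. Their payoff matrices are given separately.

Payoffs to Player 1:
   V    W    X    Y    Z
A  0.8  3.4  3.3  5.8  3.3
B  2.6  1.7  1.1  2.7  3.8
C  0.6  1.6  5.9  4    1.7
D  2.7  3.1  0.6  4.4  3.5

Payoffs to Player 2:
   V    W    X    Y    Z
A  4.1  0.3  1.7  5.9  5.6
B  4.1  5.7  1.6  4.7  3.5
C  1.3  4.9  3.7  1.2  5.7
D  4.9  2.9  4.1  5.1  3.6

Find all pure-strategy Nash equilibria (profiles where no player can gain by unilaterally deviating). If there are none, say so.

Mark each player's best response to every combination of opponents' strategies; a profile where every player is best-responding is a pure Nash equilibrium.
Player 1 against V: payoffs 0.8, 2.6, 0.6, 2.7 → best response D.
Player 1 against W: payoffs 3.4, 1.7, 1.6, 3.1 → best response A.
Player 1 against X: payoffs 3.3, 1.1, 5.9, 0.6 → best response C.
Player 1 against Y: payoffs 5.8, 2.7, 4, 4.4 → best response A.
Player 1 against Z: payoffs 3.3, 3.8, 1.7, 3.5 → best response B.
Player 2 against A: payoffs 4.1, 0.3, 1.7, 5.9, 5.6 → best response Y.
Player 2 against B: payoffs 4.1, 5.7, 1.6, 4.7, 3.5 → best response W.
Player 2 against C: payoffs 1.3, 4.9, 3.7, 1.2, 5.7 → best response Z.
Player 2 against D: payoffs 4.9, 2.9, 4.1, 5.1, 3.6 → best response Y.
Mutual best responses: (A, Y).

The unique pure-strategy Nash equilibrium is (A, Y).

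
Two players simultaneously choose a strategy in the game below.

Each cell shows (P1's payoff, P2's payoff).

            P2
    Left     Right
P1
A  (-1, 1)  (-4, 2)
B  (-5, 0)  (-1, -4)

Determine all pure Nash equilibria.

For each strategy profile, look for a profitable unilateral deviation.
(A, Left): P2 can switch to Right (1 → 2). Not NE.
(A, Right): P1 can switch to B (-4 → -1). Not NE.
(B, Left): P1 can switch to A (-5 → -1). Not NE.
(B, Right): P2 can switch to Left (-4 → 0). Not NE.

This game has no pure Nash equilibrium.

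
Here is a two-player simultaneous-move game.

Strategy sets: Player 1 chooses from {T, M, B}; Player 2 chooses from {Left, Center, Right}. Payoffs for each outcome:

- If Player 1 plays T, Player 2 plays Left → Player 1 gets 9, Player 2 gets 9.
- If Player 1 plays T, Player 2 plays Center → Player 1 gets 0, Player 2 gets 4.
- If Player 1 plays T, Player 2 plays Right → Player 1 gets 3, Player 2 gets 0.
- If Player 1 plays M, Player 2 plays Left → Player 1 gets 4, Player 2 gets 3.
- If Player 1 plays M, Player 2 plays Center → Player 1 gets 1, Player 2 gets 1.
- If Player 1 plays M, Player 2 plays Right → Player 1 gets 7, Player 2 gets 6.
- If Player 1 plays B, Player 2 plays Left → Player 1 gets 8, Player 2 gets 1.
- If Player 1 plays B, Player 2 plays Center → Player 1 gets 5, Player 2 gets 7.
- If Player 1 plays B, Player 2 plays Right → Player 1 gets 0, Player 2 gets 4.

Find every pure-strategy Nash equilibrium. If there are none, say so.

Pure-strategy Nash equilibria: (T, Left), (M, Right), (B, Center)

Mark each player's best response to every combination of opponents' strategies; a profile where every player is best-responding is a pure Nash equilibrium.
Player 1 against Left: payoffs 9, 4, 8 → best response T.
Player 1 against Center: payoffs 0, 1, 5 → best response B.
Player 1 against Right: payoffs 3, 7, 0 → best response M.
Player 2 against T: payoffs 9, 4, 0 → best response Left.
Player 2 against M: payoffs 3, 1, 6 → best response Right.
Player 2 against B: payoffs 1, 7, 4 → best response Center.
Mutual best responses: (T, Left); (M, Right); (B, Center).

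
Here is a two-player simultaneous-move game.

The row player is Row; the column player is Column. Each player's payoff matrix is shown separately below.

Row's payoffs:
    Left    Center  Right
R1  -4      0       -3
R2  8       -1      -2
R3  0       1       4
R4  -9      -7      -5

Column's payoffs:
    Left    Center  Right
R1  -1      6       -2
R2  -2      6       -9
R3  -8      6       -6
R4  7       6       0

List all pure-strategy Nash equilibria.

Pure NE: (R3, Center)

For each strategy profile, look for a profitable unilateral deviation.
(R1, Left): Row can switch to R2 (-4 → 8). Not NE.
(R1, Center): Row can switch to R3 (0 → 1). Not NE.
(R1, Right): Row can switch to R2 (-3 → -2). Not NE.
(R2, Left): Column can switch to Center (-2 → 6). Not NE.
(R2, Center): Row can switch to R1 (-1 → 0). Not NE.
(R2, Right): Row can switch to R3 (-2 → 4). Not NE.
(R3, Left): Row can switch to R2 (0 → 8). Not NE.
(R3, Center): Row gets 1, best alternative 0; Column gets 6, best alternative -6. No profitable deviation — NE.
(R3, Right): Column can switch to Center (-6 → 6). Not NE.
(R4, Left): Row can switch to R1 (-9 → -4). Not NE.
(R4, Center): Row can switch to R1 (-7 → 0). Not NE.
(R4, Right): Row can switch to R1 (-5 → -3). Not NE.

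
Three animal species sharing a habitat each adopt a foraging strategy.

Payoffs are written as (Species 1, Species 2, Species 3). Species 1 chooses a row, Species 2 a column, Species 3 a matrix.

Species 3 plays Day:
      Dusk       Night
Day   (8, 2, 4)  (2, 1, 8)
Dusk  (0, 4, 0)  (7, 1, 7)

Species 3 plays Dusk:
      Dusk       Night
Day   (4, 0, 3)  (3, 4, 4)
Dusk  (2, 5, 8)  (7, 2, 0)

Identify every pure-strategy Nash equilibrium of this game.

Pure NE: (Day, Dusk, Day)

Species 1 against (Dusk, Day): payoffs 8, 0 → best response Day.
Species 1 against (Dusk, Dusk): payoffs 4, 2 → best response Day.
Species 1 against (Night, Day): payoffs 2, 7 → best response Dusk.
Species 1 against (Night, Dusk): payoffs 3, 7 → best response Dusk.
Species 2 against (Day, Day): payoffs 2, 1 → best response Dusk.
Species 2 against (Day, Dusk): payoffs 0, 4 → best response Night.
Species 2 against (Dusk, Day): payoffs 4, 1 → best response Dusk.
Species 2 against (Dusk, Dusk): payoffs 5, 2 → best response Dusk.
Species 3 against (Day, Dusk): payoffs 4, 3 → best response Day.
Species 3 against (Day, Night): payoffs 8, 4 → best response Day.
Species 3 against (Dusk, Dusk): payoffs 0, 8 → best response Dusk.
Species 3 against (Dusk, Night): payoffs 7, 0 → best response Day.
Mutual best responses: (Day, Dusk, Day).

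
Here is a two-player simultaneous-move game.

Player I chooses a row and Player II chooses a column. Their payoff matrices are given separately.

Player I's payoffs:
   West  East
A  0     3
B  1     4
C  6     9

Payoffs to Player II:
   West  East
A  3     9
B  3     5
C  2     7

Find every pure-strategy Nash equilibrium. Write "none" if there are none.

Pure NE: (C, East)

Check each profile: it is a Nash equilibrium iff no player can strictly gain by switching unilaterally.
(A, West): Player I can switch to B (0 → 1). Not NE.
(A, East): Player I can switch to B (3 → 4). Not NE.
(B, West): Player I can switch to C (1 → 6). Not NE.
(B, East): Player I can switch to C (4 → 9). Not NE.
(C, West): Player II can switch to East (2 → 7). Not NE.
(C, East): Player I gets 9, best alternative 4; Player II gets 7, best alternative 2. No profitable deviation — NE.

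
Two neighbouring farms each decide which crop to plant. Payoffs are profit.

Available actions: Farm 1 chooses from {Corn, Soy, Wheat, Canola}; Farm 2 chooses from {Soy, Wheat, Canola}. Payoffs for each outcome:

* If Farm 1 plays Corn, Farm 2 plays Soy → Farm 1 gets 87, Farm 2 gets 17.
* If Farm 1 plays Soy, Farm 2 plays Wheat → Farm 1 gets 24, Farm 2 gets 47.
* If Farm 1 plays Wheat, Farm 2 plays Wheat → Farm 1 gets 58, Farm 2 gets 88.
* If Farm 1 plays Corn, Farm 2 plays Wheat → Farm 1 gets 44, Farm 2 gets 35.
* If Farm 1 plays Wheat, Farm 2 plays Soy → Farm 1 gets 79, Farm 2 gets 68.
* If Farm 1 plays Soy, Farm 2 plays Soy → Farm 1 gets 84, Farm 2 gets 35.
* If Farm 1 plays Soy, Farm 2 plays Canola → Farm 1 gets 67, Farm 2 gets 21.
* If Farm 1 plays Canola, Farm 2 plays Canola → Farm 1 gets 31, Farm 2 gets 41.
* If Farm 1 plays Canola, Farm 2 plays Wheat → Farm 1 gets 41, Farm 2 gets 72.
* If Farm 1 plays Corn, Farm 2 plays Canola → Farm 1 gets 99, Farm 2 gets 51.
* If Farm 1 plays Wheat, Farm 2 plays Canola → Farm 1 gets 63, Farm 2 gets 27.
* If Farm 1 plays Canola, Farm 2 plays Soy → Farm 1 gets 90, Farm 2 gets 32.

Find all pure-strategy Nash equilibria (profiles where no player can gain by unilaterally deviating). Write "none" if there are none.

The pure Nash equilibria are (Corn, Canola); (Wheat, Wheat).

For each player, find the best response to each opponent profile; mutual best responses are the pure NE.
Farm 1 against Soy: payoffs 87, 84, 79, 90 → best response Canola.
Farm 1 against Wheat: payoffs 44, 24, 58, 41 → best response Wheat.
Farm 1 against Canola: payoffs 99, 67, 63, 31 → best response Corn.
Farm 2 against Corn: payoffs 17, 35, 51 → best response Canola.
Farm 2 against Soy: payoffs 35, 47, 21 → best response Wheat.
Farm 2 against Wheat: payoffs 68, 88, 27 → best response Wheat.
Farm 2 against Canola: payoffs 32, 72, 41 → best response Wheat.
Mutual best responses: (Corn, Canola); (Wheat, Wheat).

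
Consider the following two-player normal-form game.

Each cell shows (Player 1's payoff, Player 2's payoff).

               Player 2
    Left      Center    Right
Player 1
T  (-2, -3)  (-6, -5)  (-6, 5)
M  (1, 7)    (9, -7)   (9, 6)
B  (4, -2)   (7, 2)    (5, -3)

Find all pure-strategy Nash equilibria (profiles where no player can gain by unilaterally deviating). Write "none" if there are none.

There is no pure-strategy Nash equilibrium.

Player 1 against Left: payoffs -2, 1, 4 → best response B.
Player 1 against Center: payoffs -6, 9, 7 → best response M.
Player 1 against Right: payoffs -6, 9, 5 → best response M.
Player 2 against T: payoffs -3, -5, 5 → best response Right.
Player 2 against M: payoffs 7, -7, 6 → best response Left.
Player 2 against B: payoffs -2, 2, -3 → best response Center.
No profile is a mutual best response for all players.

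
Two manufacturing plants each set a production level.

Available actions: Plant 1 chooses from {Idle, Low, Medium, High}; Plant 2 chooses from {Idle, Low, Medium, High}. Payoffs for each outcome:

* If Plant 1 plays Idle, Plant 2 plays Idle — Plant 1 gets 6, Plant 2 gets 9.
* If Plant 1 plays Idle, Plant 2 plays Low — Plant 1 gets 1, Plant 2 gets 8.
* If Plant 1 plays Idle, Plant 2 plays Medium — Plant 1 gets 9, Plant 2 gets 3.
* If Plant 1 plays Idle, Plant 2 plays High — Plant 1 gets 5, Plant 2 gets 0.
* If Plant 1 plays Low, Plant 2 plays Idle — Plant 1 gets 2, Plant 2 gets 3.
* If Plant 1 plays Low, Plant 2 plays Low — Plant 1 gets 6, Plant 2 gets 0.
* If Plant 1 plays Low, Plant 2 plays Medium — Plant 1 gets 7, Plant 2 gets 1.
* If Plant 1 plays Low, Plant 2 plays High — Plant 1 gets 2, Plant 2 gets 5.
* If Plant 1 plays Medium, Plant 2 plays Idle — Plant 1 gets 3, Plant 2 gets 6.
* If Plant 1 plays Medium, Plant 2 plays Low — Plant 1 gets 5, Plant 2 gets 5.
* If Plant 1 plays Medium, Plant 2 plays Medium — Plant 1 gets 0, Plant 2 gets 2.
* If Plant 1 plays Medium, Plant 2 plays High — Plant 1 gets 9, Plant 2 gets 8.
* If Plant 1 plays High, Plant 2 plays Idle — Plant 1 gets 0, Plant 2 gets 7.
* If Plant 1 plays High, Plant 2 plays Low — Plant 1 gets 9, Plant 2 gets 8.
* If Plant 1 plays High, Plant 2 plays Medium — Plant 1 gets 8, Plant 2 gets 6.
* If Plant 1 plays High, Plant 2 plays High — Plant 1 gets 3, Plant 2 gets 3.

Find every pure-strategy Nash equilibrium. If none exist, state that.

For each player, find the best response to each opponent profile; mutual best responses are the pure NE.
Plant 1 against Idle: payoffs 6, 2, 3, 0 → best response Idle.
Plant 1 against Low: payoffs 1, 6, 5, 9 → best response High.
Plant 1 against Medium: payoffs 9, 7, 0, 8 → best response Idle.
Plant 1 against High: payoffs 5, 2, 9, 3 → best response Medium.
Plant 2 against Idle: payoffs 9, 8, 3, 0 → best response Idle.
Plant 2 against Low: payoffs 3, 0, 1, 5 → best response High.
Plant 2 against Medium: payoffs 6, 5, 2, 8 → best response High.
Plant 2 against High: payoffs 7, 8, 6, 3 → best response Low.
Mutual best responses: (Idle, Idle); (Medium, High); (High, Low).

(Idle, Idle); (Medium, High); (High, Low)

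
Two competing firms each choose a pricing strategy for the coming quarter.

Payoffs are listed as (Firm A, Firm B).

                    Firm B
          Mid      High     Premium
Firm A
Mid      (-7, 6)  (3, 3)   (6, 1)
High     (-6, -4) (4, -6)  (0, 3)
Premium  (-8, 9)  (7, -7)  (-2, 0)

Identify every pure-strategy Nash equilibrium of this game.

Mark each player's best response to every combination of opponents' strategies; a profile where every player is best-responding is a pure Nash equilibrium.
Firm A against Mid: payoffs -7, -6, -8 → best response High.
Firm A against High: payoffs 3, 4, 7 → best response Premium.
Firm A against Premium: payoffs 6, 0, -2 → best response Mid.
Firm B against Mid: payoffs 6, 3, 1 → best response Mid.
Firm B against High: payoffs -4, -6, 3 → best response Premium.
Firm B against Premium: payoffs 9, -7, 0 → best response Mid.
No profile is a mutual best response for all players.

There is no pure-strategy Nash equilibrium.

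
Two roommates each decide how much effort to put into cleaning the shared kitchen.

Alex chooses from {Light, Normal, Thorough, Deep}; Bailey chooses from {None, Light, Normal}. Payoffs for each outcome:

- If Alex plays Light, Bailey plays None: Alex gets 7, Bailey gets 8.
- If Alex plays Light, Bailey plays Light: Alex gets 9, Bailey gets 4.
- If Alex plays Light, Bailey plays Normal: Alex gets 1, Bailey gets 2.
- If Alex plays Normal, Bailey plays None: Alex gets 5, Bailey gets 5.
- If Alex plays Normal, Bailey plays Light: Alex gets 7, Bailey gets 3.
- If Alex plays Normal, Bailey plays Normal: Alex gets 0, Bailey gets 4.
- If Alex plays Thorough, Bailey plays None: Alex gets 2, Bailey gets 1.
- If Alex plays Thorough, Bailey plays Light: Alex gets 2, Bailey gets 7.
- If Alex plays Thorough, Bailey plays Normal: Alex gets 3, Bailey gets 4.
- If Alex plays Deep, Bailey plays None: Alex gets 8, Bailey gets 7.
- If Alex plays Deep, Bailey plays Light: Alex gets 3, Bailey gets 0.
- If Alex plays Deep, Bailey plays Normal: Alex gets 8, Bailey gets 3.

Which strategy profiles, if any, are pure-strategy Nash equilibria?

The unique pure-strategy Nash equilibrium is (Deep, None).

Alex against None: payoffs 7, 5, 2, 8 → best response Deep.
Alex against Light: payoffs 9, 7, 2, 3 → best response Light.
Alex against Normal: payoffs 1, 0, 3, 8 → best response Deep.
Bailey against Light: payoffs 8, 4, 2 → best response None.
Bailey against Normal: payoffs 5, 3, 4 → best response None.
Bailey against Thorough: payoffs 1, 7, 4 → best response Light.
Bailey against Deep: payoffs 7, 0, 3 → best response None.
Mutual best responses: (Deep, None).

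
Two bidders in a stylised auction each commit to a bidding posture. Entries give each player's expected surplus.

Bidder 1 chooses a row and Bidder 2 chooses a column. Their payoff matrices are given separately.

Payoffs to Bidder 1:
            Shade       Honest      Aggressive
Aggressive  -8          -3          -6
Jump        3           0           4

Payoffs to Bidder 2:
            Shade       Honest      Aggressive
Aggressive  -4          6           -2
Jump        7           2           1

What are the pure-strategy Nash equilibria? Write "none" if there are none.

For each strategy profile, look for a profitable unilateral deviation.
(Aggressive, Shade): Bidder 1 can switch to Jump (-8 → 3). Not NE.
(Aggressive, Honest): Bidder 1 can switch to Jump (-3 → 0). Not NE.
(Aggressive, Aggressive): Bidder 1 can switch to Jump (-6 → 4). Not NE.
(Jump, Shade): Bidder 1 gets 3, best alternative -8; Bidder 2 gets 7, best alternative 2. No profitable deviation — NE.
(Jump, Honest): Bidder 2 can switch to Shade (2 → 7). Not NE.
(Jump, Aggressive): Bidder 2 can switch to Shade (1 → 7). Not NE.

Pure NE: (Jump, Shade)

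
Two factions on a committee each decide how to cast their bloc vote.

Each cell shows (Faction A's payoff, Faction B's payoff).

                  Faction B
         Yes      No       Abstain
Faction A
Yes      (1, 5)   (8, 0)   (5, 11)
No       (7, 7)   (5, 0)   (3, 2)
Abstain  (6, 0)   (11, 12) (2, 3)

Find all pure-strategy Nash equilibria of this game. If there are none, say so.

Pure-strategy Nash equilibria: (Yes, Abstain) and (No, Yes) and (Abstain, No)

Faction A against Yes: payoffs 1, 7, 6 → best response No.
Faction A against No: payoffs 8, 5, 11 → best response Abstain.
Faction A against Abstain: payoffs 5, 3, 2 → best response Yes.
Faction B against Yes: payoffs 5, 0, 11 → best response Abstain.
Faction B against No: payoffs 7, 0, 2 → best response Yes.
Faction B against Abstain: payoffs 0, 12, 3 → best response No.
Mutual best responses: (Yes, Abstain); (No, Yes); (Abstain, No).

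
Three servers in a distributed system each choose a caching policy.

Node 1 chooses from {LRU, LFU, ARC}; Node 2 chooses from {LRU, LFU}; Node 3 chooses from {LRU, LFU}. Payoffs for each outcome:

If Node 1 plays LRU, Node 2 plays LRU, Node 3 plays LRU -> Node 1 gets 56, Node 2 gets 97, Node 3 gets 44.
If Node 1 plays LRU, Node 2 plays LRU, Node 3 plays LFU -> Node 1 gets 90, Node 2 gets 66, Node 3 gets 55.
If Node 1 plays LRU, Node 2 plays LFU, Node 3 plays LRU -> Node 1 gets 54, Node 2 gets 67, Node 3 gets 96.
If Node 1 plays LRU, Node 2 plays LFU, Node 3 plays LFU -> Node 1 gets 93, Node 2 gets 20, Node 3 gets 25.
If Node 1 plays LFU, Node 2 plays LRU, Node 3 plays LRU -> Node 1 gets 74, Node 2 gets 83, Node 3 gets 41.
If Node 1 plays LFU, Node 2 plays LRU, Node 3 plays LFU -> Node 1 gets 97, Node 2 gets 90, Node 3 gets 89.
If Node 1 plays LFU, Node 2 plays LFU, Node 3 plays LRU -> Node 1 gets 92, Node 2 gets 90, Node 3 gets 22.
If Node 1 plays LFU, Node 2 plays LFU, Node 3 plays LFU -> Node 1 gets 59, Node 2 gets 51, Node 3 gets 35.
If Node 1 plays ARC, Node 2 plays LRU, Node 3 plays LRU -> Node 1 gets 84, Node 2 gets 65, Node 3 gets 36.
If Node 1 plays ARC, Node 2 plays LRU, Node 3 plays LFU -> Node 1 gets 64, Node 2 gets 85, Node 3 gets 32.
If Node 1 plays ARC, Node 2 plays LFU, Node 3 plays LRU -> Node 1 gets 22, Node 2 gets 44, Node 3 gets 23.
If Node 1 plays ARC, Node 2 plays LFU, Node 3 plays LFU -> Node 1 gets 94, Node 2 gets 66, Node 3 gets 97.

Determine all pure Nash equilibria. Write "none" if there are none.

(LRU, LRU, LRU): Node 1 can switch to LFU (56 → 74). Not NE.
(LRU, LRU, LFU): Node 1 can switch to LFU (90 → 97). Not NE.
(LRU, LFU, LRU): Node 1 can switch to LFU (54 → 92). Not NE.
(LRU, LFU, LFU): Node 1 can switch to ARC (93 → 94). Not NE.
(LFU, LRU, LRU): Node 1 can switch to ARC (74 → 84). Not NE.
(LFU, LRU, LFU): Node 1 gets 97, best alternative 90; Node 2 gets 90, best alternative 51; Node 3 gets 89, best alternative 41. No profitable deviation — NE.
(LFU, LFU, LRU): Node 3 can switch to LFU (22 → 35). Not NE.
(ARC, LRU, LRU): Node 1 gets 84, best alternative 74; Node 2 gets 65, best alternative 44; Node 3 gets 36, best alternative 32. No profitable deviation — NE.
(The remaining 4 profiles each have a profitable deviation by the same check.)

(LFU, LRU, LFU) and (ARC, LRU, LRU)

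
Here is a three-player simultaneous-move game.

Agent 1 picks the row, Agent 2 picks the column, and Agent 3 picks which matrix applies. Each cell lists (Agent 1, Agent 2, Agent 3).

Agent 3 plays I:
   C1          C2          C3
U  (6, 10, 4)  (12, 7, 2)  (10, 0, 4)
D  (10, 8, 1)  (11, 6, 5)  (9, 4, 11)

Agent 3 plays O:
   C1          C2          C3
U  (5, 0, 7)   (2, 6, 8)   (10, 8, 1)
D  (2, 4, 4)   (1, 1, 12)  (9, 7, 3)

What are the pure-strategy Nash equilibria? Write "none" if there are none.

(U, C1, I): Agent 1 can switch to D (6 → 10). Not NE.
(U, C1, O): Agent 2 can switch to C2 (0 → 6). Not NE.
(U, C2, I): Agent 2 can switch to C1 (7 → 10). Not NE.
(U, C2, O): Agent 2 can switch to C3 (6 → 8). Not NE.
(U, C3, I): Agent 2 can switch to C1 (0 → 10). Not NE.
(U, C3, O): Agent 3 can switch to I (1 → 4). Not NE.
(D, C1, I): Agent 3 can switch to O (1 → 4). Not NE.
(D, C1, O): Agent 1 can switch to U (2 → 5). Not NE.
(The remaining 4 profiles each have a profitable deviation by the same check.)

There is no pure-strategy Nash equilibrium.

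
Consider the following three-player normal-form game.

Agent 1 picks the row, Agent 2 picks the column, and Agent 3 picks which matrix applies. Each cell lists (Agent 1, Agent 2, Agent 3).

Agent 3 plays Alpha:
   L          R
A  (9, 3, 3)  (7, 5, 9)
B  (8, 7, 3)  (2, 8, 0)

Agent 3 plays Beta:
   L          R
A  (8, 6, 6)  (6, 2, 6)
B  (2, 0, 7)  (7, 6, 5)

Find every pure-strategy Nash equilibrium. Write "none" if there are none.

(A, L, Beta); (A, R, Alpha); (B, R, Beta)

For each strategy profile, look for a profitable unilateral deviation.
(A, L, Alpha): Agent 2 can switch to R (3 → 5). Not NE.
(A, L, Beta): Agent 1 gets 8, best alternative 2; Agent 2 gets 6, best alternative 2; Agent 3 gets 6, best alternative 3. No profitable deviation — NE.
(A, R, Alpha): Agent 1 gets 7, best alternative 2; Agent 2 gets 5, best alternative 3; Agent 3 gets 9, best alternative 6. No profitable deviation — NE.
(A, R, Beta): Agent 1 can switch to B (6 → 7). Not NE.
(B, L, Alpha): Agent 1 can switch to A (8 → 9). Not NE.
(B, L, Beta): Agent 1 can switch to A (2 → 8). Not NE.
(B, R, Alpha): Agent 1 can switch to A (2 → 7). Not NE.
(B, R, Beta): Agent 1 gets 7, best alternative 6; Agent 2 gets 6, best alternative 0; Agent 3 gets 5, best alternative 0. No profitable deviation — NE.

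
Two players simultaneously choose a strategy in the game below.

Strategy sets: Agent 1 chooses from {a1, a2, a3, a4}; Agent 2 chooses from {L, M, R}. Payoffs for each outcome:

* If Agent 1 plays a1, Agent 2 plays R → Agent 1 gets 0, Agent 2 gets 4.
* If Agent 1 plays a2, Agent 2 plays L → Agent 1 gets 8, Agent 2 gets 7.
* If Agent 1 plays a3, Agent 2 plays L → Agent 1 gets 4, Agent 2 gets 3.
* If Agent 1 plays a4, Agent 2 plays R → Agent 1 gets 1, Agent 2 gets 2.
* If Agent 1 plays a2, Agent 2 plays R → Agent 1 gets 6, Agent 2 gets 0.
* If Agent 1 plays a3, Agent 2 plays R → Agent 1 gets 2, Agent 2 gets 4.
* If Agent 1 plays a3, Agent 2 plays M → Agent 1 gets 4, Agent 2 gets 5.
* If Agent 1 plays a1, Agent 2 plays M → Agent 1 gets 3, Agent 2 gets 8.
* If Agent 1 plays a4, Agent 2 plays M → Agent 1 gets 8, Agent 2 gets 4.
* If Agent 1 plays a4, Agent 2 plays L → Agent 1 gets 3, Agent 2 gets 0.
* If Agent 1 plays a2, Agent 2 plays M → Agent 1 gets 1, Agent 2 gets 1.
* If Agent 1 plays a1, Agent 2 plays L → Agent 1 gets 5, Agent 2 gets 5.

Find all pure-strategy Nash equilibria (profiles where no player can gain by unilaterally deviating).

Agent 1 against L: payoffs 5, 8, 4, 3 → best response a2.
Agent 1 against M: payoffs 3, 1, 4, 8 → best response a4.
Agent 1 against R: payoffs 0, 6, 2, 1 → best response a2.
Agent 2 against a1: payoffs 5, 8, 4 → best response M.
Agent 2 against a2: payoffs 7, 1, 0 → best response L.
Agent 2 against a3: payoffs 3, 5, 4 → best response M.
Agent 2 against a4: payoffs 0, 4, 2 → best response M.
Mutual best responses: (a2, L); (a4, M).

Pure-strategy Nash equilibria: (a2, L) and (a4, M)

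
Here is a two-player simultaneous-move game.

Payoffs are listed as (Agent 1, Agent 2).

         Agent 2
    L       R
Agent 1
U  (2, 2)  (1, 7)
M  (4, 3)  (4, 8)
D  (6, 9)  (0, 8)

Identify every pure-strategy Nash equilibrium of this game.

Pure-strategy Nash equilibria: (M, R) and (D, L)

Agent 1 against L: payoffs 2, 4, 6 → best response D.
Agent 1 against R: payoffs 1, 4, 0 → best response M.
Agent 2 against U: payoffs 2, 7 → best response R.
Agent 2 against M: payoffs 3, 8 → best response R.
Agent 2 against D: payoffs 9, 8 → best response L.
Mutual best responses: (M, R); (D, L).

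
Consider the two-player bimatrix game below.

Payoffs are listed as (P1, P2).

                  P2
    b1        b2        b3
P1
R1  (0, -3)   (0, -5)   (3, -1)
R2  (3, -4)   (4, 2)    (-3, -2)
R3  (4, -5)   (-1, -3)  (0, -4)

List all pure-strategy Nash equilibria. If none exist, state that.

The pure Nash equilibria are (R1, b3) and (R2, b2).

P1 against b1: payoffs 0, 3, 4 → best response R3.
P1 against b2: payoffs 0, 4, -1 → best response R2.
P1 against b3: payoffs 3, -3, 0 → best response R1.
P2 against R1: payoffs -3, -5, -1 → best response b3.
P2 against R2: payoffs -4, 2, -2 → best response b2.
P2 against R3: payoffs -5, -3, -4 → best response b2.
Mutual best responses: (R1, b3); (R2, b2).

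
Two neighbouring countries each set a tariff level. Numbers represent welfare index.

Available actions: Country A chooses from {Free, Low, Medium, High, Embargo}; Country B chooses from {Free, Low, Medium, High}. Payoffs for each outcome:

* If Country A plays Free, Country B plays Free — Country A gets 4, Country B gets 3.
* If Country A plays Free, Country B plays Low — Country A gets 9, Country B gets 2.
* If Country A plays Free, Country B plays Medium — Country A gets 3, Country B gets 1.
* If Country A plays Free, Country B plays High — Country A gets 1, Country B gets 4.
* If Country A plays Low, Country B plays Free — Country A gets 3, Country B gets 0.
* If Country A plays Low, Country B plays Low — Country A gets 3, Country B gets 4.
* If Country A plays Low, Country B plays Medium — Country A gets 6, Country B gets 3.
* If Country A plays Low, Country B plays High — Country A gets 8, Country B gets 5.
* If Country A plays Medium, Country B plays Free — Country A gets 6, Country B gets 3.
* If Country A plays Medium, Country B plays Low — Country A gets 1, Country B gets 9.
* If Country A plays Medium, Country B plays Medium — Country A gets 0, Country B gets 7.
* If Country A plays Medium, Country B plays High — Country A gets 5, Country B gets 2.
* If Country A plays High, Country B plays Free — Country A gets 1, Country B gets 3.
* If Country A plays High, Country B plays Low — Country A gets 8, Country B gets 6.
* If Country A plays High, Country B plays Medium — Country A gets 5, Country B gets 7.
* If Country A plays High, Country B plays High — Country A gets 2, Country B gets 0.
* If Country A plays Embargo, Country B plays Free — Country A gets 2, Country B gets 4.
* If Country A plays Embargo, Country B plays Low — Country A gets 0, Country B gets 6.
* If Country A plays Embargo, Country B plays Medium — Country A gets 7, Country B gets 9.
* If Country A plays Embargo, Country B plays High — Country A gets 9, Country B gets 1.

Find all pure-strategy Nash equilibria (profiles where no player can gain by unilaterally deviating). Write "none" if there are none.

Pure NE: (Embargo, Medium)

For each player, find the best response to each opponent profile; mutual best responses are the pure NE.
Country A against Free: payoffs 4, 3, 6, 1, 2 → best response Medium.
Country A against Low: payoffs 9, 3, 1, 8, 0 → best response Free.
Country A against Medium: payoffs 3, 6, 0, 5, 7 → best response Embargo.
Country A against High: payoffs 1, 8, 5, 2, 9 → best response Embargo.
Country B against Free: payoffs 3, 2, 1, 4 → best response High.
Country B against Low: payoffs 0, 4, 3, 5 → best response High.
Country B against Medium: payoffs 3, 9, 7, 2 → best response Low.
Country B against High: payoffs 3, 6, 7, 0 → best response Medium.
Country B against Embargo: payoffs 4, 6, 9, 1 → best response Medium.
Mutual best responses: (Embargo, Medium).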